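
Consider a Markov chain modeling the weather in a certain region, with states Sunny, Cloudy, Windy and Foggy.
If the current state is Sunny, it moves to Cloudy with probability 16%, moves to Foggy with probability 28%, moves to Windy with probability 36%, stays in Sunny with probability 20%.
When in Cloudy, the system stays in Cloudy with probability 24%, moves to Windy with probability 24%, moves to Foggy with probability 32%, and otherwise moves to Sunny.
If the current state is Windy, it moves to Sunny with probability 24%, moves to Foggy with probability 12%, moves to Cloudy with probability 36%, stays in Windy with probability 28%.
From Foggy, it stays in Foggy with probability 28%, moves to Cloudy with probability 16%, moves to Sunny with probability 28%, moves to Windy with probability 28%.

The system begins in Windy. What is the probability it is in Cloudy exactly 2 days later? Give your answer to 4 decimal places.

Propagate the distribution vector 2 days from Windy.
After 0 days: (0.0000, 0.0000, 1.0000, 0.0000)
After 1 day: (0.2400, 0.3600, 0.2800, 0.1200)
After 2 days: (0.2208, 0.2448, 0.2848, 0.2496)
P(in Cloudy after 2 days) = 0.2448

0.2448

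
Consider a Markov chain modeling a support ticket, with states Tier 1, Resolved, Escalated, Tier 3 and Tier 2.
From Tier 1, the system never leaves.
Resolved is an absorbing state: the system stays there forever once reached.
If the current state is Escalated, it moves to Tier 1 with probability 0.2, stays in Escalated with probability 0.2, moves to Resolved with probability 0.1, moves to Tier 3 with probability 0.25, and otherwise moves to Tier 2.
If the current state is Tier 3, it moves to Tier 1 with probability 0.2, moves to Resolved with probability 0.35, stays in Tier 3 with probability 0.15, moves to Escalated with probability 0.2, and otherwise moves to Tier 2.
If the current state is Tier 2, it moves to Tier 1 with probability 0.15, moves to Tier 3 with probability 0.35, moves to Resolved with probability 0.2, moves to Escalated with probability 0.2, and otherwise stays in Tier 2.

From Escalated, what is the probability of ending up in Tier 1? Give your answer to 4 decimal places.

0.5150

Let h(s) be the probability of absorption at Tier 1 starting from transient state s. Then h(Tier 1) = 1 and h(Resolved) = 0. By first-step analysis:
h(Escalated) = 0.2·1 + 0.1·0 + 0.2·h(Escalated) + 0.25·h(Tier 3) + 0.25·h(Tier 2)
h(Tier 3) = 0.2·1 + 0.35·0 + 0.2·h(Escalated) + 0.15·h(Tier 3) + 0.1·h(Tier 2)
h(Tier 2) = 0.15·1 + 0.2·0 + 0.2·h(Escalated) + 0.35·h(Tier 3) + 0.1·h(Tier 2)
Solving: h(Escalated) = 0.5150, h(Tier 3) = 0.4082, h(Tier 2) = 0.4399.
Starting from Escalated, the probability is 0.5150.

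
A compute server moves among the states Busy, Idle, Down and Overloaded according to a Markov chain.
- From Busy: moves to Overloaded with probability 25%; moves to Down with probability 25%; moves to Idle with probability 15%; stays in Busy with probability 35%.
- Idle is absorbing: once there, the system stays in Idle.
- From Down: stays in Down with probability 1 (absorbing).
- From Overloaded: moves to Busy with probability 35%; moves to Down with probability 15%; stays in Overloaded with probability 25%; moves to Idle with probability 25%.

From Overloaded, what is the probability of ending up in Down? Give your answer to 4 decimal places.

Let h(s) be the probability of absorption at Down starting from transient state s. Then h(Down) = 1 and h(Idle) = 0. By first-step analysis:
h(Busy) = 0.35·h(Busy) + 0.15·0 + 0.25·1 + 0.25·h(Overloaded)
h(Overloaded) = 0.35·h(Busy) + 0.25·0 + 0.15·1 + 0.25·h(Overloaded)
Solving: h(Busy) = 0.5625, h(Overloaded) = 0.4625.
Starting from Overloaded, the probability is 0.4625.

0.4625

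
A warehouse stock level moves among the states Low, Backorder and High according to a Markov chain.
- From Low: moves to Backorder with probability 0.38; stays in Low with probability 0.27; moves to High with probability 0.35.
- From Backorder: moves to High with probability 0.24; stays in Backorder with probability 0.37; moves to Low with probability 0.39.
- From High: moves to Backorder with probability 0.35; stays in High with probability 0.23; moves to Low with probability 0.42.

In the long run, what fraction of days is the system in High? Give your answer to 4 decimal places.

0.2764

Let the stationary distribution be π with π = πP and π_1 + π_2 + π_3 = 1.
π_1 = 0.27·π_1 + 0.39·π_2 + 0.42·π_3
π_2 = 0.38·π_1 + 0.37·π_2 + 0.35·π_3
Solving with the normalization constraint gives π = (0.3556, 0.3680, 0.2764).
So the stationary probability of High is 0.2764.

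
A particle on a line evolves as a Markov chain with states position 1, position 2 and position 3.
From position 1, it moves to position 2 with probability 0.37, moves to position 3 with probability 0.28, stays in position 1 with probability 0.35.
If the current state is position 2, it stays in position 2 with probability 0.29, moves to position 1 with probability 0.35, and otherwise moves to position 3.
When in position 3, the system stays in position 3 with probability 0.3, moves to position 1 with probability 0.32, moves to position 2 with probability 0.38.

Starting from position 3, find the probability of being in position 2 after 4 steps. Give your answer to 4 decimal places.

0.3455

Propagate the distribution vector 4 steps from position 3.
After 0 steps: (0.0000, 0.0000, 1.0000)
After 1 step: (0.3200, 0.3800, 0.3000)
After 2 steps: (0.3410, 0.3426, 0.3164)
After 3 steps: (0.3405, 0.3458, 0.3137)
After 4 steps: (0.3406, 0.3455, 0.3139)
P(in position 2 after 4 steps) = 0.3455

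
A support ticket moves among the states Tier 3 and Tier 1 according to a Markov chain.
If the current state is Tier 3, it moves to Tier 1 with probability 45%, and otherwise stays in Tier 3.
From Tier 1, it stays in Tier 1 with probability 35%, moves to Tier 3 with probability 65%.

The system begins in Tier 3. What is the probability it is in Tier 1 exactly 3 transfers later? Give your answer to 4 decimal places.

0.4095

Propagate the distribution vector 3 transfers from Tier 3.
After 0 transfers: (1.0000, 0.0000)
After 1 transfer: (0.5500, 0.4500)
After 2 transfers: (0.5950, 0.4050)
After 3 transfers: (0.5905, 0.4095)
P(in Tier 1 after 3 transfers) = 0.4095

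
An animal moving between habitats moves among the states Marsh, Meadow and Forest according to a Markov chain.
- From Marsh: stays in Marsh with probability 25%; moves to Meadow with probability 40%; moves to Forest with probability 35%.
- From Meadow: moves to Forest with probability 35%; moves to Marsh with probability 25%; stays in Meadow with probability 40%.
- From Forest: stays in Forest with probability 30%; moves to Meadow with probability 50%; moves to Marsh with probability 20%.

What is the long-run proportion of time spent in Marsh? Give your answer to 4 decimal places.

0.2333

Let the stationary distribution be π with π = πP and π_1 + π_2 + π_3 = 1.
π_1 = 0.25·π_1 + 0.25·π_2 + 0.2·π_3
π_2 = 0.4·π_1 + 0.4·π_2 + 0.5·π_3
Solving with the normalization constraint gives π = (0.2333, 0.4333, 0.3333).
So the stationary probability of Marsh is 0.2333.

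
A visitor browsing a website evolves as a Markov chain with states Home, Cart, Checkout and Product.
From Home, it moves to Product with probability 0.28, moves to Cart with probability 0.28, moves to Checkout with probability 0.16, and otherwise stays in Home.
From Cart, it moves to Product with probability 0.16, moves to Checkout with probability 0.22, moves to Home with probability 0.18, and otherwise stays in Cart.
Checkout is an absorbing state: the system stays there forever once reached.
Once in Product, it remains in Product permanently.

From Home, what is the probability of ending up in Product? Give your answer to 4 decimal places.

0.5714

Let h(s) be the probability of absorption at Product starting from transient state s. Then h(Product) = 1 and h(Checkout) = 0. By first-step analysis:
h(Home) = 0.28·h(Home) + 0.28·h(Cart) + 0.16·0 + 0.28·1
h(Cart) = 0.18·h(Home) + 0.44·h(Cart) + 0.22·0 + 0.16·1
Solving: h(Home) = 0.5714, h(Cart) = 0.4694.
Starting from Home, the probability is 0.5714.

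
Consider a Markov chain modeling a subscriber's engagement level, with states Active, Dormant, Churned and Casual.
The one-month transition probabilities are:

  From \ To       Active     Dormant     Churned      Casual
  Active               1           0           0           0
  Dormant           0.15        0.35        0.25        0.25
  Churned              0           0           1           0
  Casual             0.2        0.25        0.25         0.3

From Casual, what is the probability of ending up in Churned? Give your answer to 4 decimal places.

Let h(s) be the probability of absorption at Churned starting from transient state s. Then h(Churned) = 1 and h(Active) = 0. By first-step analysis:
h(Dormant) = 0.15·0 + 0.35·h(Dormant) + 0.25·1 + 0.25·h(Casual)
h(Casual) = 0.2·0 + 0.25·h(Dormant) + 0.25·1 + 0.3·h(Casual)
Solving: h(Dormant) = 0.6051, h(Casual) = 0.5732.
Starting from Casual, the probability is 0.5732.

0.5732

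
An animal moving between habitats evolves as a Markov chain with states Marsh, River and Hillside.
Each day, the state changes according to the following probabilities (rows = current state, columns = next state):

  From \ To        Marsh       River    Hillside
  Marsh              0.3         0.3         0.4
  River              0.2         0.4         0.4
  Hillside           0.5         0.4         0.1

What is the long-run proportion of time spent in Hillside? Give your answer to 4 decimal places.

Let the stationary distribution be π with π = πP and π_1 + π_2 + π_3 = 1.
π_1 = 0.3·π_1 + 0.2·π_2 + 0.5·π_3
π_2 = 0.3·π_1 + 0.4·π_2 + 0.4·π_3
Solving with the normalization constraint gives π = (0.3248, 0.3675, 0.3077).
So the stationary probability of Hillside is 0.3077.

0.3077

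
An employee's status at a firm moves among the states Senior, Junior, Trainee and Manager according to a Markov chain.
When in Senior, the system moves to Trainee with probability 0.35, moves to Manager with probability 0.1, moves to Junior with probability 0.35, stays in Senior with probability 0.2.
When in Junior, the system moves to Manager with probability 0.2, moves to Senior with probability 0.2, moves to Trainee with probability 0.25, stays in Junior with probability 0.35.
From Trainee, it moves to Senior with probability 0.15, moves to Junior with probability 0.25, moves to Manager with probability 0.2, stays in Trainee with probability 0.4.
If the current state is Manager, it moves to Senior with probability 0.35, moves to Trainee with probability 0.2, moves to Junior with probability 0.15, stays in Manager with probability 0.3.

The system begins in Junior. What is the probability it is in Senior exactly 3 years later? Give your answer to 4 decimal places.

0.2151

Propagate the distribution vector 3 years from Junior.
After 0 years: (0.0000, 1.0000, 0.0000, 0.0000)
After 1 year: (0.2000, 0.3500, 0.2500, 0.2000)
After 2 years: (0.2175, 0.2850, 0.2975, 0.2000)
After 3 years: (0.2151, 0.2803, 0.3064, 0.1983)
P(in Senior after 3 years) = 0.2151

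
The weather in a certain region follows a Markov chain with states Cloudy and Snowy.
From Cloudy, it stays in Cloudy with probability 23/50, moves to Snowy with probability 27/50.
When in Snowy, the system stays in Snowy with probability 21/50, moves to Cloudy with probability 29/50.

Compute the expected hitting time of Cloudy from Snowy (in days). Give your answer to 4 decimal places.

Let t(s) be the expected number of days to first reach Cloudy from state s, with t(Cloudy) = 0. Conditioning on the first day:
t(Snowy) = 1 + 0.42·t(Snowy)
Solving: t(Snowy) = 1.7241.
Expected days from Snowy to Cloudy: 1.7241.

1.7241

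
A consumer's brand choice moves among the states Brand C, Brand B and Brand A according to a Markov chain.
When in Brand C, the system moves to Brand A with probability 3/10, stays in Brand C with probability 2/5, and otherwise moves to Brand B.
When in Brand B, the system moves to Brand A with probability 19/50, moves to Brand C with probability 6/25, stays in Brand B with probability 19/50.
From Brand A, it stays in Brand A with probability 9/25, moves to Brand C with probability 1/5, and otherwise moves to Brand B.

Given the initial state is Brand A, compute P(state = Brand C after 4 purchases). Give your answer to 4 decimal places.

0.2686

Propagate the distribution vector 4 purchases from Brand A.
After 0 purchases: (0.0000, 0.0000, 1.0000)
After 1 purchase: (0.2000, 0.4400, 0.3600)
After 2 purchases: (0.2576, 0.3856, 0.3568)
After 3 purchases: (0.2669, 0.3808, 0.3523)
After 4 purchases: (0.2686, 0.3798, 0.3516)
P(in Brand C after 4 purchases) = 0.2686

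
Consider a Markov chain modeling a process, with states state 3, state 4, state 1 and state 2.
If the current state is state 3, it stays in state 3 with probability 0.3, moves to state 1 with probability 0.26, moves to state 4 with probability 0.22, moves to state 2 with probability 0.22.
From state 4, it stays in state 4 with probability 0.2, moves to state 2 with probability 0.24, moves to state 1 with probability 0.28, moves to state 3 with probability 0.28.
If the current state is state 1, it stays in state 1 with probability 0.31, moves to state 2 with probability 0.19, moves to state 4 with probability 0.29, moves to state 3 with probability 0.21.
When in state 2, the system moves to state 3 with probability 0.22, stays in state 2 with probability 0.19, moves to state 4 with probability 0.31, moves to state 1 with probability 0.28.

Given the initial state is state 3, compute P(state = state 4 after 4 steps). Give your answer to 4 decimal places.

Propagate the distribution vector 4 steps from state 3.
After 0 steps: (1.0000, 0.0000, 0.0000, 0.0000)
After 1 step: (0.3000, 0.2200, 0.2600, 0.2200)
After 2 steps: (0.2546, 0.2536, 0.2818, 0.2100)
After 3 steps: (0.2528, 0.2536, 0.2834, 0.2103)
After 4 steps: (0.2526, 0.2537, 0.2834, 0.2103)
P(in state 4 after 4 steps) = 0.2537

0.2537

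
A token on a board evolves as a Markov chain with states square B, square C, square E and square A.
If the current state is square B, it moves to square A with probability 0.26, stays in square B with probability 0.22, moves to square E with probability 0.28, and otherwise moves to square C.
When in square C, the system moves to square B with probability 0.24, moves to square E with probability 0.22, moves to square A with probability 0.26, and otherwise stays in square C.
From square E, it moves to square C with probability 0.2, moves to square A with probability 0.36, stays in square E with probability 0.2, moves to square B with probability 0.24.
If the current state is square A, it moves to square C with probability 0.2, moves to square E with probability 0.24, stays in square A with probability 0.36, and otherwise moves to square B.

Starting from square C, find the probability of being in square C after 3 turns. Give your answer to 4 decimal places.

0.2276

Propagate the distribution vector 3 turns from square C.
After 0 turns: (0.0000, 1.0000, 0.0000, 0.0000)
After 1 turn: (0.2400, 0.2800, 0.2200, 0.2600)
After 2 turns: (0.2248, 0.2320, 0.2352, 0.3080)
After 3 turns: (0.2232, 0.2276, 0.2349, 0.3143)
P(in square C after 3 turns) = 0.2276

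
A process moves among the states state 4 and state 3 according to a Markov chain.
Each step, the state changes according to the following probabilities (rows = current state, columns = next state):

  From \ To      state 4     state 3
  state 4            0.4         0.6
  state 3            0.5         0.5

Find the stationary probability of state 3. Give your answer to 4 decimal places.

Let the stationary distribution be π with π = πP and π_1 + π_2 = 1.
π_1 = 0.4·π_1 + 0.5·π_2
Solving with the normalization constraint gives π = (0.4545, 0.5455).
So the stationary probability of state 3 is 0.5455.

0.5455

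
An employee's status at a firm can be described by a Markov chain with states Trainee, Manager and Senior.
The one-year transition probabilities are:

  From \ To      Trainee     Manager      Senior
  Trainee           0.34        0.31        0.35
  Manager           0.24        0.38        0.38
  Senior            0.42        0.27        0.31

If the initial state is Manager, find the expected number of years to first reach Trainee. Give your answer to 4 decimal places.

3.2903

Let t(s) be the expected number of years to first reach Trainee from state s, with t(Trainee) = 0. Conditioning on the first year:
t(Manager) = 1 + 0.38·t(Manager) + 0.38·t(Senior)
t(Senior) = 1 + 0.27·t(Manager) + 0.31·t(Senior)
Solving: t(Manager) = 3.2903, t(Senior) = 2.7368.
Expected years from Manager to Trainee: 3.2903.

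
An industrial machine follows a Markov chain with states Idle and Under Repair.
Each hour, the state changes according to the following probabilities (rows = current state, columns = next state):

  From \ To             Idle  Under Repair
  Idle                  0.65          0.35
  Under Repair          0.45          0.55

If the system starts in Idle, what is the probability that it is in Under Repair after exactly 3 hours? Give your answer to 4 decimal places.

Propagate the distribution vector 3 hours from Idle.
After 0 hours: (1.0000, 0.0000)
After 1 hour: (0.6500, 0.3500)
After 2 hours: (0.5800, 0.4200)
After 3 hours: (0.5660, 0.4340)
P(in Under Repair after 3 hours) = 0.4340

0.4340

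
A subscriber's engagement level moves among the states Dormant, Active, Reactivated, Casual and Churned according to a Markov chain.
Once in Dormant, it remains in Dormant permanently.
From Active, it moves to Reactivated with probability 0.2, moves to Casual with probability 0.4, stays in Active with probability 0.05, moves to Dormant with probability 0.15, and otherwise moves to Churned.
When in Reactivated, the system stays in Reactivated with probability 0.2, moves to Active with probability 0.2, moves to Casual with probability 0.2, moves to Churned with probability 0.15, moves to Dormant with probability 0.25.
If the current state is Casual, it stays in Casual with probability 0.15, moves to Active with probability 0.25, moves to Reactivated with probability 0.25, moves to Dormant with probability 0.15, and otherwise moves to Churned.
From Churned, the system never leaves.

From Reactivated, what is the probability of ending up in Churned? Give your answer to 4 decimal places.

Let h(s) be the probability of absorption at Churned starting from transient state s. Then h(Churned) = 1 and h(Dormant) = 0. By first-step analysis:
h(Active) = 0.15·0 + 0.05·h(Active) + 0.2·h(Reactivated) + 0.4·h(Casual) + 0.2·1
h(Reactivated) = 0.25·0 + 0.2·h(Active) + 0.2·h(Reactivated) + 0.2·h(Casual) + 0.15·1
h(Casual) = 0.15·0 + 0.25·h(Active) + 0.25·h(Reactivated) + 0.15·h(Casual) + 0.2·1
Solving: h(Active) = 0.5248, h(Reactivated) = 0.4491, h(Casual) = 0.5217.
Starting from Reactivated, the probability is 0.4491.

0.4491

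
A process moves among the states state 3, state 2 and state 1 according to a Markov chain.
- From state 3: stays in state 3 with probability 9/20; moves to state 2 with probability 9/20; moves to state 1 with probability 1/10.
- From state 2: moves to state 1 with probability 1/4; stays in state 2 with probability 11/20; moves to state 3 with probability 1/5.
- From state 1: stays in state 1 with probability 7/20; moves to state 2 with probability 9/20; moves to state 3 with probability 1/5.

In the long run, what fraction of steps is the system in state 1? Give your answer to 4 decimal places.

0.2333

Let the stationary distribution be π with π = πP and π_1 + π_2 + π_3 = 1.
π_1 = 0.45·π_1 + 0.2·π_2 + 0.2·π_3
π_2 = 0.45·π_1 + 0.55·π_2 + 0.45·π_3
Solving with the normalization constraint gives π = (0.2667, 0.5000, 0.2333).
So the stationary probability of state 1 is 0.2333.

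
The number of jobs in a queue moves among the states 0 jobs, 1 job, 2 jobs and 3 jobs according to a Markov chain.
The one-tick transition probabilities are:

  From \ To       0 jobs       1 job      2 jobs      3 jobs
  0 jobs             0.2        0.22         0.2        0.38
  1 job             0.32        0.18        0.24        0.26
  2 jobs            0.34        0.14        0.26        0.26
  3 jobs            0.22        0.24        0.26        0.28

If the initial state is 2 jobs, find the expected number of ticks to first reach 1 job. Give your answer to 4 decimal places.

5.2315

Let t(s) be the expected number of ticks to first reach 1 job from state s, with t(1 job) = 0. Conditioning on the first tick:
t(0 jobs) = 1 + 0.2·t(0 jobs) + 0.2·t(2 jobs) + 0.38·t(3 jobs)
t(2 jobs) = 1 + 0.34·t(0 jobs) + 0.26·t(2 jobs) + 0.26·t(3 jobs)
t(3 jobs) = 1 + 0.22·t(0 jobs) + 0.26·t(2 jobs) + 0.28·t(3 jobs)
Solving: t(0 jobs) = 4.8136, t(2 jobs) = 5.2315, t(3 jobs) = 4.7489.
Expected ticks from 2 jobs to 1 job: 5.2315.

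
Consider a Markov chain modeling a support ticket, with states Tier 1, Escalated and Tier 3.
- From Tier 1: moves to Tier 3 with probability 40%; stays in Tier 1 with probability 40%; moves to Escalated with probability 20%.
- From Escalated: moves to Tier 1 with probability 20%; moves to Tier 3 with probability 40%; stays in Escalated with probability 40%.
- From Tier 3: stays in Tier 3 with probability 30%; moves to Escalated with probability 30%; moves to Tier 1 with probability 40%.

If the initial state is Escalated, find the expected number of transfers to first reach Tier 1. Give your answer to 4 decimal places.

Let t(s) be the expected number of transfers to first reach Tier 1 from state s, with t(Tier 1) = 0. Conditioning on the first transfer:
t(Escalated) = 1 + 0.4·t(Escalated) + 0.4·t(Tier 3)
t(Tier 3) = 1 + 0.3·t(Escalated) + 0.3·t(Tier 3)
Solving: t(Escalated) = 3.6667, t(Tier 3) = 3.0000.
Expected transfers from Escalated to Tier 1: 3.6667.

3.6667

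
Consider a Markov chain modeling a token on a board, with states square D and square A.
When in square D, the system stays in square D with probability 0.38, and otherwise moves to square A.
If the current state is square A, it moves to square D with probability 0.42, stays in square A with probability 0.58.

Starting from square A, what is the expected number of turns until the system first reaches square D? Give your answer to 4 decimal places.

2.3810

Let t(s) be the expected number of turns to first reach square D from state s, with t(square D) = 0. Conditioning on the first turn:
t(square A) = 1 + 0.58·t(square A)
Solving: t(square A) = 2.3810.
Expected turns from square A to square D: 2.3810.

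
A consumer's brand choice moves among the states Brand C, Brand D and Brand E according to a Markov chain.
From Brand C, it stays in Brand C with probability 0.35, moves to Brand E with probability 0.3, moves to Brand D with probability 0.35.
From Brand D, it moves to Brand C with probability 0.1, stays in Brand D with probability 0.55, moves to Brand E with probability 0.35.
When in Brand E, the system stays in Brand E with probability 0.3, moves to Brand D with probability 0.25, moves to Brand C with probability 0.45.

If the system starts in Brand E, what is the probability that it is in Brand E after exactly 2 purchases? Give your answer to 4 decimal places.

Sum over the intermediate state after 1 purchase:
P = P(Brand E→Brand C)·P(Brand C→Brand E) + P(Brand E→Brand D)·P(Brand D→Brand E) + P(Brand E→Brand E)·P(Brand E→Brand E)
  = 0.45×0.3 + 0.25×0.35 + 0.3×0.3
  = 0.1350 + 0.0875 + 0.0900 = 0.3125

0.3125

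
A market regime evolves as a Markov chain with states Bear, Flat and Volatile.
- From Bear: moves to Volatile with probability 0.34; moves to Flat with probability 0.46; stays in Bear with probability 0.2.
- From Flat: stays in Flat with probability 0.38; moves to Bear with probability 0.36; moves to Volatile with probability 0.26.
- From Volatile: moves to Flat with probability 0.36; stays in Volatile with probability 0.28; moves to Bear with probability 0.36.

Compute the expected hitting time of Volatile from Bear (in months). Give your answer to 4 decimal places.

Let t(s) be the expected number of months to first reach Volatile from state s, with t(Volatile) = 0. Conditioning on the first month:
t(Bear) = 1 + 0.2·t(Bear) + 0.46·t(Flat)
t(Flat) = 1 + 0.36·t(Bear) + 0.38·t(Flat)
Solving: t(Bear) = 3.2688, t(Flat) = 3.5109.
Expected months from Bear to Volatile: 3.2688.

3.2688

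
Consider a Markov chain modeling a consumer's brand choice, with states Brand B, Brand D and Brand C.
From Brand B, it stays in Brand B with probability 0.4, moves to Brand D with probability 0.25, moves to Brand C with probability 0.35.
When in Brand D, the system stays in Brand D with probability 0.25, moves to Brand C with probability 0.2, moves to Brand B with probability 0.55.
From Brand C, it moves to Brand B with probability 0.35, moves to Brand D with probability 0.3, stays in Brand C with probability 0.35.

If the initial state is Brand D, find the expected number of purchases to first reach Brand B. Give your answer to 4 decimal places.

1.9883

Let t(s) be the expected number of purchases to first reach Brand B from state s, with t(Brand B) = 0. Conditioning on the first purchase:
t(Brand D) = 1 + 0.25·t(Brand D) + 0.2·t(Brand C)
t(Brand C) = 1 + 0.3·t(Brand D) + 0.35·t(Brand C)
Solving: t(Brand D) = 1.9883, t(Brand C) = 2.4561.
Expected purchases from Brand D to Brand B: 1.9883.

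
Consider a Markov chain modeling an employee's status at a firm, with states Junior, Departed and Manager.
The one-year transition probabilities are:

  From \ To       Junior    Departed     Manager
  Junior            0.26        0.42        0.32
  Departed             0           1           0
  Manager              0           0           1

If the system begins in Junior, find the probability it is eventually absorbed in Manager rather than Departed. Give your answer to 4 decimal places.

Let h(s) be the probability of absorption at Manager starting from transient state s. Then h(Manager) = 1 and h(Departed) = 0. By first-step analysis:
h(Junior) = 0.26·h(Junior) + 0.42·0 + 0.32·1
Solving: h(Junior) = 0.4324.
Starting from Junior, the probability is 0.4324.

0.4324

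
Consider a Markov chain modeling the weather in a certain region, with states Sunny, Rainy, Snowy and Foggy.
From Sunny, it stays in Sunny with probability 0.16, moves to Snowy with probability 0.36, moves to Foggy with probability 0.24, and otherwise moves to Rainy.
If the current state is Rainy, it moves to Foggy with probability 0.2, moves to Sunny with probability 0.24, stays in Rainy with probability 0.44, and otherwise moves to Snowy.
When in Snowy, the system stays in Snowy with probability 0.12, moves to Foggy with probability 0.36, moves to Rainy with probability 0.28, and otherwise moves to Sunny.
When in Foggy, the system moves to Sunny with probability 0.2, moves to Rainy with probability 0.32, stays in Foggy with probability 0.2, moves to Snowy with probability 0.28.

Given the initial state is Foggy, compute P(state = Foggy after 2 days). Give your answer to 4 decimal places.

Propagate the distribution vector 2 days from Foggy.
After 0 days: (0.0000, 0.0000, 0.0000, 1.0000)
After 1 day: (0.2000, 0.3200, 0.2800, 0.2000)
After 2 days: (0.2160, 0.3312, 0.2000, 0.2528)
P(in Foggy after 2 days) = 0.2528

0.2528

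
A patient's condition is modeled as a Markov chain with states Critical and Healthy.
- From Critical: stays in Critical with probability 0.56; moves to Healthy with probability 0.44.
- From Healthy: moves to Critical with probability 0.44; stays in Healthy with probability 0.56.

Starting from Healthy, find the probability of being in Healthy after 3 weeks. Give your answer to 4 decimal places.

0.5009

Propagate the distribution vector 3 weeks from Healthy.
After 0 weeks: (0.0000, 1.0000)
After 1 week: (0.4400, 0.5600)
After 2 weeks: (0.4928, 0.5072)
After 3 weeks: (0.4991, 0.5009)
P(in Healthy after 3 weeks) = 0.5009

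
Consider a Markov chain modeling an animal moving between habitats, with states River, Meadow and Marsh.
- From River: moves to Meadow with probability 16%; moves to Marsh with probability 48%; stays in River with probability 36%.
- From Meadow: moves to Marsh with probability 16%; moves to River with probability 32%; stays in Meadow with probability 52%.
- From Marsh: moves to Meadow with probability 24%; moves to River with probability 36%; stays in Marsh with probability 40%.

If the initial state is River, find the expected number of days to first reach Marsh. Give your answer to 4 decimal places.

2.5000

Let t(s) be the expected number of days to first reach Marsh from state s, with t(Marsh) = 0. Conditioning on the first day:
t(River) = 1 + 0.36·t(River) + 0.16·t(Meadow)
t(Meadow) = 1 + 0.32·t(River) + 0.52·t(Meadow)
Solving: t(River) = 2.5000, t(Meadow) = 3.7500.
Expected days from River to Marsh: 2.5000.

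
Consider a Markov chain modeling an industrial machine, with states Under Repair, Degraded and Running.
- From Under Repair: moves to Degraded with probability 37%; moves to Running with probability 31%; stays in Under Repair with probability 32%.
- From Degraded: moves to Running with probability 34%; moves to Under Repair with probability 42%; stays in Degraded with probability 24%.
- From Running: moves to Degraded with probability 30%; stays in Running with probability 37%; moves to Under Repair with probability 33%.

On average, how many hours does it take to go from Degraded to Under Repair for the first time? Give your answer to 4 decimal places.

2.5743

Let t(s) be the expected number of hours to first reach Under Repair from state s, with t(Under Repair) = 0. Conditioning on the first hour:
t(Degraded) = 1 + 0.24·t(Degraded) + 0.34·t(Running)
t(Running) = 1 + 0.3·t(Degraded) + 0.37·t(Running)
Solving: t(Degraded) = 2.5743, t(Running) = 2.8132.
Expected hours from Degraded to Under Repair: 2.5743.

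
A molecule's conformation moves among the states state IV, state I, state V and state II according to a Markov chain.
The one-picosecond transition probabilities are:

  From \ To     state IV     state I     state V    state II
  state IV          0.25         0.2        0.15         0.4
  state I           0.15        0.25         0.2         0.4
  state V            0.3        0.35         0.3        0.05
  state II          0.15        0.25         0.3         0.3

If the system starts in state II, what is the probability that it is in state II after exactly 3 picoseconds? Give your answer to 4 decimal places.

0.2851

Propagate the distribution vector 3 picoseconds from state II.
After 0 picoseconds: (0.0000, 0.0000, 0.0000, 1.0000)
After 1 picosecond: (0.1500, 0.2500, 0.3000, 0.3000)
After 2 picoseconds: (0.2100, 0.2725, 0.2525, 0.2650)
After 3 picoseconds: (0.2089, 0.2648, 0.2413, 0.2851)
P(in state II after 3 picoseconds) = 0.2851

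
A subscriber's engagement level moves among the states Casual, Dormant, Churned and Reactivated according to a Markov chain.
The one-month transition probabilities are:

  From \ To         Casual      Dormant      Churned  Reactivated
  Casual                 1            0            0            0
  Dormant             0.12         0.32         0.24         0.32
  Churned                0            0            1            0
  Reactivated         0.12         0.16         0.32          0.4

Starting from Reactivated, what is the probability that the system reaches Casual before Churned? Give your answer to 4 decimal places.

Let h(s) be the probability of absorption at Casual starting from transient state s. Then h(Casual) = 1 and h(Churned) = 0. By first-step analysis:
h(Dormant) = 0.12·1 + 0.32·h(Dormant) + 0.24·0 + 0.32·h(Reactivated)
h(Reactivated) = 0.12·1 + 0.16·h(Dormant) + 0.32·0 + 0.4·h(Reactivated)
Solving: h(Dormant) = 0.3094, h(Reactivated) = 0.2825.
Starting from Reactivated, the probability is 0.2825.

0.2825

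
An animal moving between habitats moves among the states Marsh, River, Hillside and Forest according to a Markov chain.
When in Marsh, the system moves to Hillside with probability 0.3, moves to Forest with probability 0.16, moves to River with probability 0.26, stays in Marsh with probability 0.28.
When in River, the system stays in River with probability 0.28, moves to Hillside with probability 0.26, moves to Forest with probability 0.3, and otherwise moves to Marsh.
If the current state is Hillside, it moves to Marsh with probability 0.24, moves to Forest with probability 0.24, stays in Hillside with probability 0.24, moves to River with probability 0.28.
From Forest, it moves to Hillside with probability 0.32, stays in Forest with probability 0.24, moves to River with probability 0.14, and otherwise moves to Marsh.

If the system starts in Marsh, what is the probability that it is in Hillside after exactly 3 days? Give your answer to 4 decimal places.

0.2781

Propagate the distribution vector 3 days from Marsh.
After 0 days: (1.0000, 0.0000, 0.0000, 0.0000)
After 1 day: (0.2800, 0.2600, 0.3000, 0.1600)
After 2 days: (0.2400, 0.2520, 0.2748, 0.2332)
After 3 days: (0.2434, 0.2426, 0.2781, 0.2359)
P(in Hillside after 3 days) = 0.2781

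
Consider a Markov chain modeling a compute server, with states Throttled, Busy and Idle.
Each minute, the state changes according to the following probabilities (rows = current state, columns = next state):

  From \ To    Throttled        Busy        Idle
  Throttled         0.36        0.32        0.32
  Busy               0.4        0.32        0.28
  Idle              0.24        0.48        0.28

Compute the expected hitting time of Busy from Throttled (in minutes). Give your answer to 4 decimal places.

Let t(s) be the expected number of minutes to first reach Busy from state s, with t(Busy) = 0. Conditioning on the first minute:
t(Throttled) = 1 + 0.36·t(Throttled) + 0.32·t(Idle)
t(Idle) = 1 + 0.24·t(Throttled) + 0.28·t(Idle)
Solving: t(Throttled) = 2.7083, t(Idle) = 2.2917.
Expected minutes from Throttled to Busy: 2.7083.

2.7083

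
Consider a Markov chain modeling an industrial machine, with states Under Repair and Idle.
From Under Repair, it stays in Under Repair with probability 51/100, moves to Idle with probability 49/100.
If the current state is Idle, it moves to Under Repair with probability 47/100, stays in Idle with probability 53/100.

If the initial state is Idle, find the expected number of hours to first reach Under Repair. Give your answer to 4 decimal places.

2.1277

Let t(s) be the expected number of hours to first reach Under Repair from state s, with t(Under Repair) = 0. Conditioning on the first hour:
t(Idle) = 1 + 0.53·t(Idle)
Solving: t(Idle) = 2.1277.
Expected hours from Idle to Under Repair: 2.1277.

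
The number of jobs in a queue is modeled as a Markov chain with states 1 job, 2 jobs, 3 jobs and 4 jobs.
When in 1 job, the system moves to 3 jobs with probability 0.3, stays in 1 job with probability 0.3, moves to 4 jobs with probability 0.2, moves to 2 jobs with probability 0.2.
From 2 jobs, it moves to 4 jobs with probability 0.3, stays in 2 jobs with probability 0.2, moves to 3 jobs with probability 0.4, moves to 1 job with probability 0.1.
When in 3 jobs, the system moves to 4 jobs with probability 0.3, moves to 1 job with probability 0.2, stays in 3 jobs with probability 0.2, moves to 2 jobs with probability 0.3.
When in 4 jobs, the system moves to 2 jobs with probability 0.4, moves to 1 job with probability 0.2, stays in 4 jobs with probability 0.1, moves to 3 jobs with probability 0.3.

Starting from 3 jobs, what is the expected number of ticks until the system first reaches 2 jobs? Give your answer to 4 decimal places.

3.3231

Let t(s) be the expected number of ticks to first reach 2 jobs from state s, with t(2 jobs) = 0. Conditioning on the first tick:
t(1 job) = 1 + 0.3·t(1 job) + 0.3·t(3 jobs) + 0.2·t(4 jobs)
t(3 jobs) = 1 + 0.2·t(1 job) + 0.2·t(3 jobs) + 0.3·t(4 jobs)
t(4 jobs) = 1 + 0.2·t(1 job) + 0.3·t(3 jobs) + 0.1·t(4 jobs)
Solving: t(1 job) = 3.7231, t(3 jobs) = 3.3231, t(4 jobs) = 3.0462.
Expected ticks from 3 jobs to 2 jobs: 3.3231.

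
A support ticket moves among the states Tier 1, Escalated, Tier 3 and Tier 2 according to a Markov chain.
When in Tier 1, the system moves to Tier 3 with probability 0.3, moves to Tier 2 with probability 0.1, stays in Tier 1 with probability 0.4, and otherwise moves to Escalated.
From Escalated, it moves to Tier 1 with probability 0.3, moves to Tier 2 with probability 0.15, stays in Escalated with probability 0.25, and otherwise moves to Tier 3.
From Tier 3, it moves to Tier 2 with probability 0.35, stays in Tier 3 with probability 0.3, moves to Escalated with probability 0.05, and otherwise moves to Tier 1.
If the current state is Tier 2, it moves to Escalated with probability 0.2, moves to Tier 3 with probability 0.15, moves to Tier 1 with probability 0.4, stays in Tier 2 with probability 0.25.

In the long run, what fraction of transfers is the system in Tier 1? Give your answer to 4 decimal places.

Let the stationary distribution be π with π = πP and π_1 + π_2 + π_3 + π_4 = 1.
π_1 = 0.4·π_1 + 0.3·π_2 + 0.3·π_3 + 0.4·π_4
π_2 = 0.2·π_1 + 0.25·π_2 + 0.05·π_3 + 0.2·π_4
π_3 = 0.3·π_1 + 0.3·π_2 + 0.3·π_3 + 0.15·π_4
Solving with the normalization constraint gives π = (0.3563, 0.1681, 0.2690, 0.2067).
So the stationary probability of Tier 1 is 0.3563.

0.3563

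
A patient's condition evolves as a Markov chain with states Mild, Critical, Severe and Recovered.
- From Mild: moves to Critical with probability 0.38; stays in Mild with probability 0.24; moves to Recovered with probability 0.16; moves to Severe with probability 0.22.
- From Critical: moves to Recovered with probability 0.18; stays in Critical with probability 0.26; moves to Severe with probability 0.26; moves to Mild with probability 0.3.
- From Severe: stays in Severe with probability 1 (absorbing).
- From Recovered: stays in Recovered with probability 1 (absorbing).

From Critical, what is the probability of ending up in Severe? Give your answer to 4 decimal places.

Let h(s) be the probability of absorption at Severe starting from transient state s. Then h(Severe) = 1 and h(Recovered) = 0. By first-step analysis:
h(Mild) = 0.24·h(Mild) + 0.38·h(Critical) + 0.22·1 + 0.16·0
h(Critical) = 0.3·h(Mild) + 0.26·h(Critical) + 0.26·1 + 0.18·0
Solving: h(Mild) = 0.5834, h(Critical) = 0.5879.
Starting from Critical, the probability is 0.5879.

0.5879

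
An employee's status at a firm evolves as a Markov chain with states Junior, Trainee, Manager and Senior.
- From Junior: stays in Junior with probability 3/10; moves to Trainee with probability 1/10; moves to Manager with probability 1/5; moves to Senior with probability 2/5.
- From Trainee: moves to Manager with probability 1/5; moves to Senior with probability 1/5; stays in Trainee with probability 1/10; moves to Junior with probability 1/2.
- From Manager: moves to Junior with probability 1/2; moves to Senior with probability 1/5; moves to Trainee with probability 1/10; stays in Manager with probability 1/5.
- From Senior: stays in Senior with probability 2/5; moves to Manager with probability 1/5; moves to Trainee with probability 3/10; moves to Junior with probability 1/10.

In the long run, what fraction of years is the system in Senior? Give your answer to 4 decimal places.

Let the stationary distribution be π with π = πP and π_1 + π_2 + π_3 + π_4 = 1.
π_1 = 0.3·π_1 + 0.5·π_2 + 0.5·π_3 + 0.1·π_4
π_2 = 0.1·π_1 + 0.1·π_2 + 0.1·π_3 + 0.3·π_4
π_3 = 0.2·π_1 + 0.2·π_2 + 0.2·π_3 + 0.2·π_4
Solving with the normalization constraint gives π = (0.3077, 0.1654, 0.2000, 0.3269).
So the stationary probability of Senior is 0.3269.

0.3269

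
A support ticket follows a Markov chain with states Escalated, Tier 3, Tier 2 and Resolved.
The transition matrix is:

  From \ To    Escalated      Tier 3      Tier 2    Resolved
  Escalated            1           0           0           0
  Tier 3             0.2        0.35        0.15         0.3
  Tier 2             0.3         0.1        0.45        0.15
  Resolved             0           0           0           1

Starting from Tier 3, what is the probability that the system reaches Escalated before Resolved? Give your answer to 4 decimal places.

0.4526

Let h(s) be the probability of absorption at Escalated starting from transient state s. Then h(Escalated) = 1 and h(Resolved) = 0. By first-step analysis:
h(Tier 3) = 0.2·1 + 0.35·h(Tier 3) + 0.15·h(Tier 2) + 0.3·0
h(Tier 2) = 0.3·1 + 0.1·h(Tier 3) + 0.45·h(Tier 2) + 0.15·0
Solving: h(Tier 3) = 0.4526, h(Tier 2) = 0.6277.
Starting from Tier 3, the probability is 0.4526.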